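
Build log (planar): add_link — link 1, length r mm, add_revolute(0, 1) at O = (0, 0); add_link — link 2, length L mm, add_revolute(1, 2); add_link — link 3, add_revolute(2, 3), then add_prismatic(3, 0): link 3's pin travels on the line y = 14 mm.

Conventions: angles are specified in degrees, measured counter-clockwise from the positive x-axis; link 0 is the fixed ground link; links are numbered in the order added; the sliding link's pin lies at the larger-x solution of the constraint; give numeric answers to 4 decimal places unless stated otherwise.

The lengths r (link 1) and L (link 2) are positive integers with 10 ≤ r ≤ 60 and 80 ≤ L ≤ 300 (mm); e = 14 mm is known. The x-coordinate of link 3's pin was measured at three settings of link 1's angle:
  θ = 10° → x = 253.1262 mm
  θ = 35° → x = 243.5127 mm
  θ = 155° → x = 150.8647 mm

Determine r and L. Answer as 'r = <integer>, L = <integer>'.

constraint per measurement: (x − r cos θ)² + (r sin θ − e)² = L²
subtracting the θ₁ and θ₂ equations cancels the r² and L² terms:
r = (x₁² − x₂²) / (2[(x₁cos θ₁ + e sin θ₁) − (x₂cos θ₂ + e sin θ₂)]) = 54.0000 → r = 54
L² = (x₁ − r cos θ₁)² + (r sin θ₁ − e)² = 40000.0075 → L = 200.0000 → L = 200
check at θ₃=155°: x = 150.8647 (printed 150.8647) ✓

r = 54, L = 200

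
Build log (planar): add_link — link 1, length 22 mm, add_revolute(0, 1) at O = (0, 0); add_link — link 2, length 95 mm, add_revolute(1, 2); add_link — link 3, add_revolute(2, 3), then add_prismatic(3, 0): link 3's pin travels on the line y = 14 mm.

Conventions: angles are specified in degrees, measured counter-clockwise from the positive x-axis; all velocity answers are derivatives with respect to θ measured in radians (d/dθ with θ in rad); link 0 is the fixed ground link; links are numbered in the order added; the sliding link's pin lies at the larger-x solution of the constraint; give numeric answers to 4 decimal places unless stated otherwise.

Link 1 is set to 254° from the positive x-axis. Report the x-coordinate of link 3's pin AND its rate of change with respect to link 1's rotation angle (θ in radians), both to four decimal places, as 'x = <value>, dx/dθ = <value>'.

geometry: r = 22 mm, L = 95 mm, e = 14 mm
crank pin P = (r cos θ, r sin θ) = (-6.064022, -21.147757)
h = r sin θ − e = -21.147757 − 14 = -35.147757
x = r cos θ + √(L² − h²) = -6.064022 + 88.258910 = 82.194888
dx/dθ = −r sin θ − h·r cos θ/√(L² − h²) (θ in radians; h = -35.147757) = 18.732854

x = 82.1949, dx/dθ = 18.7329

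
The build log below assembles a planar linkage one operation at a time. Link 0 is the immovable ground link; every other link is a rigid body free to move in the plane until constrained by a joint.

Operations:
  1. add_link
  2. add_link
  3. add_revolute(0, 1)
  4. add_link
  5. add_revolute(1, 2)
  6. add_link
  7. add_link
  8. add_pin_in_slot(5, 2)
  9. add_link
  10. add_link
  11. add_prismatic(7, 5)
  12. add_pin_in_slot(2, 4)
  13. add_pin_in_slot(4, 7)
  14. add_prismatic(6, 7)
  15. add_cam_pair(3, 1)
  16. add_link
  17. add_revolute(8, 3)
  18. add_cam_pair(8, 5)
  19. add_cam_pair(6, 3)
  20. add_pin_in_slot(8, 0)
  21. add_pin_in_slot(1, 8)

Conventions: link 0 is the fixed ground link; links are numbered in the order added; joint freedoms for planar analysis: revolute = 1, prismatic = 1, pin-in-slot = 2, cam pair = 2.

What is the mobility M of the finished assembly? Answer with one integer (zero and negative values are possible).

link 0 = ground. State L|J1|J2 = 1|0|0
+link1  2|0|0
+link2  3|0|0
R(0,1) f=1→J1  3|1|0
+link3  4|1|0
R(1,2) f=1→J1  4|2|0
+link4  5|2|0
+link5  6|2|0
PS(5,2) f=2→J2  6|2|1
+link6  7|2|1
+link7  8|2|1
P(7,5) f=1→J1  8|3|1
PS(2,4) f=2→J2  8|3|2
PS(4,7) f=2→J2  8|3|3
P(6,7) f=1→J1  8|4|3
C(3,1) f=2→J2  8|4|4
+link8  9|4|4
R(8,3) f=1→J1  9|5|4
C(8,5) f=2→J2  9|5|5
C(6,3) f=2→J2  9|5|6
PS(8,0) f=2→J2  9|5|7
PS(1,8) f=2→J2  9|5|8
M = 3(9−1)−2·5−8 = 24−10−8 = 6

M = 6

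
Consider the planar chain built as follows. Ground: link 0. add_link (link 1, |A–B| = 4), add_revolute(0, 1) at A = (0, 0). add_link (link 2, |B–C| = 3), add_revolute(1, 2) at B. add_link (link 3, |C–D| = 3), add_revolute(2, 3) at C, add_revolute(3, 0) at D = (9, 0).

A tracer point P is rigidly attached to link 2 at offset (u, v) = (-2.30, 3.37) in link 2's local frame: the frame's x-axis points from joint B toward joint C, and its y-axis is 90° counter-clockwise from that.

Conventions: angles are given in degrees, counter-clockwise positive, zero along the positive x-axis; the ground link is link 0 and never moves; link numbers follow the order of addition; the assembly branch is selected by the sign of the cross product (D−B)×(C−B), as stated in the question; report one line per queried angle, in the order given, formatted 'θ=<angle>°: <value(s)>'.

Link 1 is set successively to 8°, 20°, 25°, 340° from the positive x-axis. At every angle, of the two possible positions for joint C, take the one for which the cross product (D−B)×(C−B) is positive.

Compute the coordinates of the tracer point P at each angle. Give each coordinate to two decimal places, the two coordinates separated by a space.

A=(0,0), D=(9.00,0)
θ=8°: B = A + 4.00·(cos8°, sin8°) = (3.9611, 0.5567)
θ=8°: |BD| = 5.0696
θ=8°: circle(B,3.00) ∩ circle(D,3.00): a=2.5348, h=1.6046
θ=8°:   candidates: C₊=(6.6567,1.8733) cross=8.135; C₋=(6.3043,-1.3166) cross=-8.135
θ=8°:   branch + wants cross > 0 → take C=(6.6567,1.8733) (cross=8.135)
θ=8°: ex = (C−B)/|BC| = (0.8986,0.4389); ey = (-0.4389,0.8986)
θ=8°: P = B + -2.30·ex + 3.37·ey = (0.4154,2.5755)
θ=20°: B = A + 4.00·(cos20°, sin20°) = (3.7588, 1.3681)
θ=20°: |BD| = 5.4168
θ=20°: circle(B,3.00) ∩ circle(D,3.00): a=2.7084, h=1.2901
θ=20°:   candidates: C₊=(6.7052,1.9324) cross=6.988; C₋=(6.0535,-0.5643) cross=-6.988
θ=20°:   branch + wants cross > 0 → take C=(6.7052,1.9324) (cross=6.988)
θ=20°: ex = (C−B)/|BC| = (0.9822,0.1881); ey = (-0.1881,0.9822)
θ=20°: P = B + -2.30·ex + 3.37·ey = (0.8660,4.2453)
θ=25°: B = A + 4.00·(cos25°, sin25°) = (3.6252, 1.6905)
θ=25°: |BD| = 5.6343
θ=25°: circle(B,3.00) ∩ circle(D,3.00): a=2.8172, h=1.0313
θ=25°:   candidates: C₊=(6.6220,1.8290) cross=5.811; C₋=(6.0032,-0.1385) cross=-5.811
θ=25°:   branch + wants cross > 0 → take C=(6.6220,1.8290) (cross=5.811)
θ=25°: ex = (C−B)/|BC| = (0.9989,0.0462); ey = (-0.0462,0.9989)
θ=25°: P = B + -2.30·ex + 3.37·ey = (1.1721,4.9507)
θ=340°: B = A + 4.00·(cos340°, sin340°) = (3.7588, -1.3681)
θ=340°: |BD| = 5.4168
θ=340°: circle(B,3.00) ∩ circle(D,3.00): a=2.7084, h=1.2901
θ=340°:   candidates: C₊=(6.0535,0.5643) cross=6.988; C₋=(6.7052,-1.9324) cross=-6.988
θ=340°:   branch + wants cross > 0 → take C=(6.0535,0.5643) (cross=6.988)
θ=340°: ex = (C−B)/|BC| = (0.7649,0.6441); ey = (-0.6441,0.7649)
θ=340°: P = B + -2.30·ex + 3.37·ey = (-0.1712,-0.2718)

θ=8°: 0.42 2.58
θ=20°: 0.87 4.25
θ=25°: 1.17 4.95
θ=340°: -0.17 -0.27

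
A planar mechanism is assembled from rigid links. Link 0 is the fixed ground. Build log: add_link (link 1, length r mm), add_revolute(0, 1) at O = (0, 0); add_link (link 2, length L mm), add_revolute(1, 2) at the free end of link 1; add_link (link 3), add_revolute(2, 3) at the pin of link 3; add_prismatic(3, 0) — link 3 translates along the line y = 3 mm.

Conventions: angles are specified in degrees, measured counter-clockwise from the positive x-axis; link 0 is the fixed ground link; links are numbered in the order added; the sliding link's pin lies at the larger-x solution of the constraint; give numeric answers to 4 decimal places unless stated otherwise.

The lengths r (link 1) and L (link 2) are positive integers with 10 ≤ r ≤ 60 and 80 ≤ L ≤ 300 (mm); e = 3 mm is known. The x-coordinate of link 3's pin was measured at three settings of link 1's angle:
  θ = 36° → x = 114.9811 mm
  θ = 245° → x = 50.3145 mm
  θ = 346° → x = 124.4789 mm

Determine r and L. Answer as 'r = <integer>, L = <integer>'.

constraint per measurement: (x − r cos θ)² + (r sin θ − e)² = L²
subtracting the θ₁ and θ₂ equations cancels the r² and L² terms:
r = (x₁² − x₂²) / (2[(x₁cos θ₁ + e sin θ₁) − (x₂cos θ₂ + e sin θ₂)]) = 45.0000 → r = 45
L² = (x₁ − r cos θ₁)² + (r sin θ₁ − e)² = 6724.0016 → L = 82.0000 → L = 82
check at θ₃=346°: x = 124.4789 (printed 124.4789) ✓

r = 45, L = 82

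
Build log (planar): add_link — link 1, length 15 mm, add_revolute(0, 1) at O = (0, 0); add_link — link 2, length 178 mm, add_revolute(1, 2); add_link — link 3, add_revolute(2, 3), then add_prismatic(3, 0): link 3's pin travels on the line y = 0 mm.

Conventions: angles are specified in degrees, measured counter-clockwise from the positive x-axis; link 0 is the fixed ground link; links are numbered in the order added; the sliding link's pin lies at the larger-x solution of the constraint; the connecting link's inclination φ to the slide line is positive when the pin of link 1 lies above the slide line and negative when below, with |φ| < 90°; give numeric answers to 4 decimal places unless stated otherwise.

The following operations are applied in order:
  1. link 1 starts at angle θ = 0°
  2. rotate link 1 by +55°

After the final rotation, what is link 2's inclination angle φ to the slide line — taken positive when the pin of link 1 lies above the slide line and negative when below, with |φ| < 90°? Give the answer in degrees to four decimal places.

geometry: r = 15 mm, L = 178 mm, e = 0 mm; θ starts at 0°
rotate link 1 by +55°: θ ← 0° +55° = 55°
h = r sin θ − e = 12.287281 − 0 = 12.287281
sin φ = h / L = 12.287281 / 178 = 0.06902967
φ = arcsin(0.06902967) = 3.958256°

3.9583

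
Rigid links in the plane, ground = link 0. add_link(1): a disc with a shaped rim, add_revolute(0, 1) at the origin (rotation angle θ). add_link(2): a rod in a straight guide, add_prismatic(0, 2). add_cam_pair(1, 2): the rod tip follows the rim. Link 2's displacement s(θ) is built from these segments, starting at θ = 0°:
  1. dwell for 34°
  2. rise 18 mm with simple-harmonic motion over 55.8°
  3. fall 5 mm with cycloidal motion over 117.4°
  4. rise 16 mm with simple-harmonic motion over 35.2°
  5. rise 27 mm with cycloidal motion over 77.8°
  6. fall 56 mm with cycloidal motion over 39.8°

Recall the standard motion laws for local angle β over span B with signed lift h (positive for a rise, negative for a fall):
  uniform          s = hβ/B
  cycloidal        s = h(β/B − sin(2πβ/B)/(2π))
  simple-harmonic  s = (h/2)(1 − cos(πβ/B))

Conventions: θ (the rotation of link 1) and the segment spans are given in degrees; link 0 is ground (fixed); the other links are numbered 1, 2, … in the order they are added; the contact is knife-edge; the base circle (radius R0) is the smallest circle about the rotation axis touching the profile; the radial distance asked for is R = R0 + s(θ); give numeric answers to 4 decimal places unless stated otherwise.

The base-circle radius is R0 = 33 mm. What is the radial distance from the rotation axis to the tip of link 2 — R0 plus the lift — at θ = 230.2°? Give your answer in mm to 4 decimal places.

segment 1 (0° to 34°, dwell): s unchanged at 0.0000
segment 2 (34° to 89.8°, simple-harmonic, h = 18) is passed completely: s = 0.0000 + (18) = 18.0000
segment 3 (89.8° to 207.2°, cycloidal, h = -5) is passed completely: s = 18.0000 + (-5) = 13.0000
θ = 230.2° falls in segment 4 (207.2° to 242.4°, simple-harmonic, h = 16): β = 230.2 − 207.2 = 23°, B = 35.2°; Δs = 16/2·(1 − cos(π·0.6534)) = 11.7081; s = 13.0000 + 11.7081 = 24.7081
R = R0 + s = 33 + 24.7081 = 57.7081

57.7081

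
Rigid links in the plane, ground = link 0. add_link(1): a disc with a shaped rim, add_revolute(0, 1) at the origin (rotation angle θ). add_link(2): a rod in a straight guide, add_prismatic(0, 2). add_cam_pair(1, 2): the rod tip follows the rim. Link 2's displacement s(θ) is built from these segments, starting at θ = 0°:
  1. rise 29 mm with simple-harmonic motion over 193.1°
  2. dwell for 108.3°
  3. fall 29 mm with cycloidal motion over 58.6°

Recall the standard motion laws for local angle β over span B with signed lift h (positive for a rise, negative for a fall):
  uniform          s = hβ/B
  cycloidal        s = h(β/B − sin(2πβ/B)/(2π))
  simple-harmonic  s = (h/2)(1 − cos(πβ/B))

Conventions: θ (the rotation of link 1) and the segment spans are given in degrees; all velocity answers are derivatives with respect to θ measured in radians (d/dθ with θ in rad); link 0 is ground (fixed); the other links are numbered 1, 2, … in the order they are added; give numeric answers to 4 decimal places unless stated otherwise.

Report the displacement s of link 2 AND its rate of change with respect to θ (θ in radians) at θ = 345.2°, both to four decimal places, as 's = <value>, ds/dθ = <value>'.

segment 1 (0° to 193.1°, simple-harmonic, h = 29) is passed completely: s = 0.0000 + (29) = 29.0000
segment 2 (193.1° to 301.4°, dwell): s unchanged at 29.0000
θ = 345.2° falls in segment 3 (301.4° to 360°, cycloidal, h = -29): β = 345.2 − 301.4 = 43.8°, B = 58.6°; Δs = -29·(0.7474 − sin(2π·0.7474)/(2π)) = -26.2907; s = 29.0000 − 26.2907 = 2.7093
velocity in seg [301.4°–360°] (cycloidal), θ in radians: β = 43.8° = 0.7645 rad, B = 58.6° = 1.0228 rad; ds/dθ = (h/B)(1 − cos(2πβ/B)) = ((-29)/1.0228)(1 − cos(2π·0.7474)) = -28.810580 mm/rad

s = 2.7093, ds/dθ = -28.8106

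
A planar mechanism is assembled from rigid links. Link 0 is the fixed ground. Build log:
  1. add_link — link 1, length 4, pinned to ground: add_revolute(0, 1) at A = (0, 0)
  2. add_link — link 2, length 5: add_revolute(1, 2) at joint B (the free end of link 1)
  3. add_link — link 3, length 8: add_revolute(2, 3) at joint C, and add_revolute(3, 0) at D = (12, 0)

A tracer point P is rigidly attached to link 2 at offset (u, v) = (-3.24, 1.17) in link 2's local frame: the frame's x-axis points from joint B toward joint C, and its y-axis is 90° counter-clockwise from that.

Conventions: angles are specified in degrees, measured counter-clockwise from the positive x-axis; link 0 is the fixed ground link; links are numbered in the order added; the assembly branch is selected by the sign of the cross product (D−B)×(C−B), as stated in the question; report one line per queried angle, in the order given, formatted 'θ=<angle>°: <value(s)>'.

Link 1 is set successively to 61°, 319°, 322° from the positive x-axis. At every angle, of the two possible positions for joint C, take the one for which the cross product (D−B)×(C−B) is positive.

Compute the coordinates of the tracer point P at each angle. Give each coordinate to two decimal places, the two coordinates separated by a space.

A=(0,0), D=(12.00,0)
θ=61°: B = A + 4.00·(cos61°, sin61°) = (1.9392, 3.4985)
θ=61°: |BD| = 10.6517
θ=61°: circle(B,5.00) ∩ circle(D,8.00): a=3.4951, h=3.5755
θ=61°:   candidates: C₊=(6.4148,5.7276) cross=38.085; C₋=(4.0661,-1.0266) cross=-38.085
θ=61°:   branch + wants cross > 0 → take C=(6.4148,5.7276) (cross=38.085)
θ=61°: ex = (C−B)/|BC| = (0.8951,0.4458); ey = (-0.4458,0.8951)
θ=61°: P = B + -3.24·ex + 1.17·ey = (-1.4826,3.1013)
θ=319°: B = A + 4.00·(cos319°, sin319°) = (3.0188, -2.6242)
θ=319°: |BD| = 9.3567
θ=319°: circle(B,5.00) ∩ circle(D,8.00): a=2.5943, h=4.2743
θ=319°:   candidates: C₊=(4.3102,2.2061) cross=39.993; C₋=(6.7078,-5.9994) cross=-39.993
θ=319°:   branch + wants cross > 0 → take C=(4.3102,2.2061) (cross=39.993)
θ=319°: ex = (C−B)/|BC| = (0.2583,0.9661); ey = (-0.9661,0.2583)
θ=319°: P = B + -3.24·ex + 1.17·ey = (1.0517,-5.4521)
θ=322°: B = A + 4.00·(cos322°, sin322°) = (3.1520, -2.4626)
θ=322°: |BD| = 9.1843
θ=322°: circle(B,5.00) ∩ circle(D,8.00): a=2.4689, h=4.3479
θ=322°:   candidates: C₊=(4.3647,2.3881) cross=39.932; C₋=(6.6964,-5.9893) cross=-39.932
θ=322°:   branch + wants cross > 0 → take C=(4.3647,2.3881) (cross=39.932)
θ=322°: ex = (C−B)/|BC| = (0.2425,0.9701); ey = (-0.9701,0.2425)
θ=322°: P = B + -3.24·ex + 1.17·ey = (1.2311,-5.3221)

θ=61°: -1.48 3.10
θ=319°: 1.05 -5.45
θ=322°: 1.23 -5.32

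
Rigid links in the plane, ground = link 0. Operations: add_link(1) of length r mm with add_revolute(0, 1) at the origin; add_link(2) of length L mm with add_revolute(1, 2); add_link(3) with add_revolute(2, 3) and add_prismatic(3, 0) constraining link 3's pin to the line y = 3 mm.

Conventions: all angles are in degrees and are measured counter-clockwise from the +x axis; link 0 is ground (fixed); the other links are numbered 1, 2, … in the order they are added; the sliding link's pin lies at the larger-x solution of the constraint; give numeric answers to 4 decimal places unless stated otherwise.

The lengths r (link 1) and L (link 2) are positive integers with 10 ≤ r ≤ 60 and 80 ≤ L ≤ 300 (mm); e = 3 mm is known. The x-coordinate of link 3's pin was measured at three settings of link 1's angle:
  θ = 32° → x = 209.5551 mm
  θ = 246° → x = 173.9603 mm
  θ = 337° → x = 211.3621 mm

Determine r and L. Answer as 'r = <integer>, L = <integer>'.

constraint per measurement: (x − r cos θ)² + (r sin θ − e)² = L²
subtracting the θ₁ and θ₂ equations cancels the r² and L² terms:
r = (x₁² − x₂²) / (2[(x₁cos θ₁ + e sin θ₁) − (x₂cos θ₂ + e sin θ₂)]) = 27.0000 → r = 27
L² = (x₁ − r cos θ₁)² + (r sin θ₁ − e)² = 34969.0016 → L = 187.0000 → L = 187
check at θ₃=337°: x = 211.3621 (printed 211.3621) ✓

r = 27, L = 187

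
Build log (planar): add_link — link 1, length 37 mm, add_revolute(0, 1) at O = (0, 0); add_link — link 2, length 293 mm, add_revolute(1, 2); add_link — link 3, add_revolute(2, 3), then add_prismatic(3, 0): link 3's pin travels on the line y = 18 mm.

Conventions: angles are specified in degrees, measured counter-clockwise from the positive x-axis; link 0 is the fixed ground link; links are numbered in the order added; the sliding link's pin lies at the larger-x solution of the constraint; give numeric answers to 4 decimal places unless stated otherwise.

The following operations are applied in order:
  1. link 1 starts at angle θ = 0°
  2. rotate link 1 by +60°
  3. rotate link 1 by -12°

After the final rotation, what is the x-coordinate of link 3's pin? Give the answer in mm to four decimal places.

geometry: r = 37 mm, L = 293 mm, e = 18 mm; θ starts at 0°
rotate link 1 by +60°: θ ← 0° +60° = 60°
rotate link 1 by -12°: θ ← 60° -12° = 48°
crank pin P = (r cos θ, r sin θ) = (24.757832, 27.496359)
h = r sin θ − e = 27.496359 − 18 = 9.496359
x = r cos θ + √(L² − h²) = 24.757832 + 292.846067 = 317.603900

317.6039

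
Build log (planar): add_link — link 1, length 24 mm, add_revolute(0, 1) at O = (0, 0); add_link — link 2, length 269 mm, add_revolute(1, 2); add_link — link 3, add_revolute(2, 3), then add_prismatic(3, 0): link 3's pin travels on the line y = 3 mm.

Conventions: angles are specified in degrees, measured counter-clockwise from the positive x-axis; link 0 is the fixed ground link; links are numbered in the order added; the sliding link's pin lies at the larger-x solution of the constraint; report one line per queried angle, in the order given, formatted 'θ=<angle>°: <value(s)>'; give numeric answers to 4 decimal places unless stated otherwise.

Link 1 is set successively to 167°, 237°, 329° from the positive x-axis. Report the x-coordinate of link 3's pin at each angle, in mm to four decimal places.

geometry: r = 24 mm, L = 269 mm, e = 3 mm
θ=167°: crank pin P = (r cos θ, r sin θ) = (-23.384882, 5.398825)
θ=167°: h = r sin θ − e = 5.398825 − 3 = 2.398825
θ=167°: x = r cos θ + √(L² − h²) = -23.384882 + 268.989304 = 245.604422
θ=237°: crank pin P = (r cos θ, r sin θ) = (-13.071337, -20.128094)
θ=237°: h = r sin θ − e = -20.128094 − 3 = -23.128094
θ=237°: x = r cos θ + √(L² − h²) = -13.071337 + 268.003902 = 254.932565
θ=329°: crank pin P = (r cos θ, r sin θ) = (20.572015, -12.360914)
θ=329°: h = r sin θ − e = -12.360914 − 3 = -15.360914
θ=329°: x = r cos θ + √(L² − h²) = 20.572015 + 268.561059 = 289.133074

θ=167°: 245.6044
θ=237°: 254.9326
θ=329°: 289.1331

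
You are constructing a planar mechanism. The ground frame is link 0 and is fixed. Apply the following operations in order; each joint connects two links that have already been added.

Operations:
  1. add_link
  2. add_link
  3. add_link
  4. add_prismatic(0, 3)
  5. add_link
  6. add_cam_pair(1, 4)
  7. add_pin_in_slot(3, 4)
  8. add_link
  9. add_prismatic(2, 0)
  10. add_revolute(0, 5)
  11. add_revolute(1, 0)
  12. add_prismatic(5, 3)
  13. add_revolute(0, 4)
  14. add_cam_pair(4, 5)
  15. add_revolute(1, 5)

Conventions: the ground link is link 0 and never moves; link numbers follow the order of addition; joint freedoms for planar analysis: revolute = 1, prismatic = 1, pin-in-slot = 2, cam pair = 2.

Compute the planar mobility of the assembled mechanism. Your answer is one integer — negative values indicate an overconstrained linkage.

link 0 = ground. State L|J1|J2 = 1|0|0
+link1  2|0|0
+link2  3|0|0
+link3  4|0|0
P(0,3) f=1→J1  4|1|0
+link4  5|1|0
C(1,4) f=2→J2  5|1|1
PS(3,4) f=2→J2  5|1|2
+link5  6|1|2
P(2,0) f=1→J1  6|2|2
R(0,5) f=1→J1  6|3|2
R(1,0) f=1→J1  6|4|2
P(5,3) f=1→J1  6|5|2
R(0,4) f=1→J1  6|6|2
C(4,5) f=2→J2  6|6|3
R(1,5) f=1→J1  6|7|3
M = 3(6−1)−2·7−3 = 15−14−3 = -2

M = -2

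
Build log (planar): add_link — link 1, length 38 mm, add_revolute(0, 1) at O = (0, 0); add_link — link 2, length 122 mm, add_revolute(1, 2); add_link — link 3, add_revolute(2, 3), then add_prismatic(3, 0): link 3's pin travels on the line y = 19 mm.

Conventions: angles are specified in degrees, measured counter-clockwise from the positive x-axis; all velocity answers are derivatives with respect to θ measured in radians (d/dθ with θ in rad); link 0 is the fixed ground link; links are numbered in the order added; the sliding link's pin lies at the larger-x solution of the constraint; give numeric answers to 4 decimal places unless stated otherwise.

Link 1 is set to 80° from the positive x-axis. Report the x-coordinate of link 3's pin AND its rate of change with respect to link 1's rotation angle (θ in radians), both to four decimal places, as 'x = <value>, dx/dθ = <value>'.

geometry: r = 38 mm, L = 122 mm, e = 19 mm
crank pin P = (r cos θ, r sin θ) = (6.598631, 37.422695)
h = r sin θ − e = 37.422695 − 19 = 18.422695
x = r cos θ + √(L² − h²) = 6.598631 + 120.601013 = 127.199644
dx/dθ = −r sin θ − h·r cos θ/√(L² − h²) (θ in radians; h = 18.422695) = -38.430684

x = 127.1996, dx/dθ = -38.4307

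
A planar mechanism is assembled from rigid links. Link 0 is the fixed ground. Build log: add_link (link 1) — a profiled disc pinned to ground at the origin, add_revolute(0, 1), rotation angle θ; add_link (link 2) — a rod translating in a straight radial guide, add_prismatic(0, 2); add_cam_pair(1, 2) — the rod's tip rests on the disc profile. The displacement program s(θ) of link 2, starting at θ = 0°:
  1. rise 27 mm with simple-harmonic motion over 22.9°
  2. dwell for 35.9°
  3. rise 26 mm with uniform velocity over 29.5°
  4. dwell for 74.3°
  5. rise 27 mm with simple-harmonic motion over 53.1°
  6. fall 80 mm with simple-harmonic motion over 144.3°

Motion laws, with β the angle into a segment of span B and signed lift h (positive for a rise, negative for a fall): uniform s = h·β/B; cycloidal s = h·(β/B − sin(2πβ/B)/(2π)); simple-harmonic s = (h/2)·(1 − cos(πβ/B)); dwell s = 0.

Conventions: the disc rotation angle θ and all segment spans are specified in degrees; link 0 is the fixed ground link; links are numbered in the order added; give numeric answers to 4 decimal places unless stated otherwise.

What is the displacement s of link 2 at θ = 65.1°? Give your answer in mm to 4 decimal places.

seg 1 [0°–22.9°] simple-harmonic, h=27: full span → s += 27 → s = 27.0000
seg 2 [22.9°–58.8°] dwell: s stays 27.0000
seg 3 [58.8°–88.3°] uniform, h=26: θ=65.1° here. β=6.3, B=29.5. 26·6.3/29.5 = 5.5525 → s = 32.5525

32.5525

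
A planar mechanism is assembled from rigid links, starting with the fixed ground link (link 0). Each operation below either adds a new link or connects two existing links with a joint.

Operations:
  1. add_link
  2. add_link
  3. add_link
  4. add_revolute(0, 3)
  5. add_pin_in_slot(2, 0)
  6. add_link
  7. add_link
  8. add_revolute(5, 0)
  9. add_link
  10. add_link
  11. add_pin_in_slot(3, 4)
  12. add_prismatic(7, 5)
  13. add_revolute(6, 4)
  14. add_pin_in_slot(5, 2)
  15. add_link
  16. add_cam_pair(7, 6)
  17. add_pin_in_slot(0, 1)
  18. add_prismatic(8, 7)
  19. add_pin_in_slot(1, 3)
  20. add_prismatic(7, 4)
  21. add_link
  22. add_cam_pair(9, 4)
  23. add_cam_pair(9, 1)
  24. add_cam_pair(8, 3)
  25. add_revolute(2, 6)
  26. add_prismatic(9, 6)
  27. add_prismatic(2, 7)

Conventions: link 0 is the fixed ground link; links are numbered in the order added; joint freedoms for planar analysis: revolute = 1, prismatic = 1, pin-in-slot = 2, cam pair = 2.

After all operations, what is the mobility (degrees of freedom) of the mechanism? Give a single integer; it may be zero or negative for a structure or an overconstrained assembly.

link 0 = ground. State L|J1|J2 = 1|0|0
+link1  2|0|0
+link2  3|0|0
+link3  4|0|0
R(0,3) f=1→J1  4|1|0
PS(2,0) f=2→J2  4|1|1
+link4  5|1|1
+link5  6|1|1
R(5,0) f=1→J1  6|2|1
+link6  7|2|1
+link7  8|2|1
PS(3,4) f=2→J2  8|2|2
P(7,5) f=1→J1  8|3|2
R(6,4) f=1→J1  8|4|2
PS(5,2) f=2→J2  8|4|3
+link8  9|4|3
C(7,6) f=2→J2  9|4|4
PS(0,1) f=2→J2  9|4|5
P(8,7) f=1→J1  9|5|5
PS(1,3) f=2→J2  9|5|6
P(7,4) f=1→J1  9|6|6
+link9  10|6|6
C(9,4) f=2→J2  10|6|7
C(9,1) f=2→J2  10|6|8
C(8,3) f=2→J2  10|6|9
R(2,6) f=1→J1  10|7|9
P(9,6) f=1→J1  10|8|9
P(2,7) f=1→J1  10|9|9
M = 3(10−1)−2·9−9 = 27−18−9 = 0

M = 0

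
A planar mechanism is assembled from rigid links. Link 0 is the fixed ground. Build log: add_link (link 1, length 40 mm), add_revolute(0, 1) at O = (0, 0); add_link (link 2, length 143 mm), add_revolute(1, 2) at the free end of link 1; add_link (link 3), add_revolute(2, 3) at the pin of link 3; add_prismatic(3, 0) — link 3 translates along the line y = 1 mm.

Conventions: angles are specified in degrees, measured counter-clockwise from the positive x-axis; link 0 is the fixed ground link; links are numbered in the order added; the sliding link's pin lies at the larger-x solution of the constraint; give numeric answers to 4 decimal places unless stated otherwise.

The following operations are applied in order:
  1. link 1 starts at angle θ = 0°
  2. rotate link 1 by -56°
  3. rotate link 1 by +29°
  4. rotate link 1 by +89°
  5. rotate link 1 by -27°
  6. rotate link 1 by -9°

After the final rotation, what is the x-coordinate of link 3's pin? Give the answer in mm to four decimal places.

geometry: r = 40 mm, L = 143 mm, e = 1 mm; θ starts at 0°
rotate link 1 by -56°: θ ← 0° -56° = -56°
rotate link 1 by +29°: θ ← -56° +29° = -27°
rotate link 1 by +89°: θ ← -27° +89° = 62°
rotate link 1 by -27°: θ ← 62° -27° = 35°
rotate link 1 by -9°: θ ← 35° -9° = 26°
crank pin P = (r cos θ, r sin θ) = (35.951762, 17.534846)
h = r sin θ − e = 17.534846 − 1 = 16.534846
x = r cos θ + √(L² − h²) = 35.951762 + 142.040835 = 177.992597

177.9926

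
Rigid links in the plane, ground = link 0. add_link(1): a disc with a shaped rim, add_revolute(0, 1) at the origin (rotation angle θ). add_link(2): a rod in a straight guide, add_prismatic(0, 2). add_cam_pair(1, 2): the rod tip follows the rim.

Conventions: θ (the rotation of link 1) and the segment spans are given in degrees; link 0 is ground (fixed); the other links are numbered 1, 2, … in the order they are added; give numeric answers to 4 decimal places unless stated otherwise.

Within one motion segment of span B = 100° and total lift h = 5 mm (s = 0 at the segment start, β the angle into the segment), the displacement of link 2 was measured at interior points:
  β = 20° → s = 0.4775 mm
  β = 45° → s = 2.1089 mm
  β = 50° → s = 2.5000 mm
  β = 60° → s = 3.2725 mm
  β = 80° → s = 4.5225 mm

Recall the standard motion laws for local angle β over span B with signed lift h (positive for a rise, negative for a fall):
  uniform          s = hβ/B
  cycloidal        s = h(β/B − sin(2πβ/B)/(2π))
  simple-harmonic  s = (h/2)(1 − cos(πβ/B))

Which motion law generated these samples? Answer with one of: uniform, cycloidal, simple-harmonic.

candidates at β/B = r: uniform s = h·r (linear in β); cycloidal s = h·(r − sin(2πr)/(2π)); simple-harmonic s = (h/2)(1 − cos(πr))
β=20°: printed 0.4775 | uniform 1.0000, cycloidal 0.2432, simple-harmonic 0.4775
β=45°: printed 2.1089 | uniform 2.2500, cycloidal 2.0041, simple-harmonic 2.1089
β=50°: printed 2.5000 | uniform 2.5000, cycloidal 2.5000, simple-harmonic 2.5000
β=60°: printed 3.2725 | uniform 3.0000, cycloidal 3.4677, simple-harmonic 3.2725
β=80°: printed 4.5225 | uniform 4.0000, cycloidal 4.7568, simple-harmonic 4.5225
only one law matches every sample → simple-harmonic

simple-harmonic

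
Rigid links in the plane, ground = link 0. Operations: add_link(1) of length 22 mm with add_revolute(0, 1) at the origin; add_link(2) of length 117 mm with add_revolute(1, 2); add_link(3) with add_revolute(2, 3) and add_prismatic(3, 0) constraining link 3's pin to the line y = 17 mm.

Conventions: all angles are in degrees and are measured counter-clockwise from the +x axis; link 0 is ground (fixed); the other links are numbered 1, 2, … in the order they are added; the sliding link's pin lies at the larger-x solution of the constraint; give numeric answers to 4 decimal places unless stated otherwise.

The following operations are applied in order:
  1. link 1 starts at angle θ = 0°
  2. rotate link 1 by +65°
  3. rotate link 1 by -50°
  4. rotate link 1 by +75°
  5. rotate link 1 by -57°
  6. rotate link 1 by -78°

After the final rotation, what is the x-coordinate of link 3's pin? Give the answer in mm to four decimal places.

geometry: r = 22 mm, L = 117 mm, e = 17 mm; θ starts at 0°
rotate link 1 by +65°: θ ← 0° +65° = 65°
rotate link 1 by -50°: θ ← 65° -50° = 15°
rotate link 1 by +75°: θ ← 15° +75° = 90°
rotate link 1 by -57°: θ ← 90° -57° = 33°
rotate link 1 by -78°: θ ← 33° -78° = -45°
crank pin P = (r cos θ, r sin θ) = (15.556349, -15.556349)
h = r sin θ − e = -15.556349 − 17 = -32.556349
x = r cos θ + √(L² − h²) = 15.556349 + 112.379198 = 127.935547

127.9355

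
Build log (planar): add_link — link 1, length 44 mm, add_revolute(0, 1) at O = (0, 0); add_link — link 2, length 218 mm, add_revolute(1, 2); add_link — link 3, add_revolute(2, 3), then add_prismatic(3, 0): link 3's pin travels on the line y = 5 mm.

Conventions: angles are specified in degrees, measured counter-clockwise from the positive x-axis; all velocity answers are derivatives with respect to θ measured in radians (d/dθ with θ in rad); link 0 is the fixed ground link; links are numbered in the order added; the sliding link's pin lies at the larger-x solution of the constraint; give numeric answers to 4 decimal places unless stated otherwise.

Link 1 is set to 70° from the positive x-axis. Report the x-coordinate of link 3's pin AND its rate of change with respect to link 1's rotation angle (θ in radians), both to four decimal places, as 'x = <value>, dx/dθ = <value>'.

geometry: r = 44 mm, L = 218 mm, e = 5 mm
crank pin P = (r cos θ, r sin θ) = (15.048886, 41.346475)
h = r sin θ − e = 41.346475 − 5 = 36.346475
x = r cos θ + √(L² − h²) = 15.048886 + 214.948677 = 229.997563
dx/dθ = −r sin θ − h·r cos θ/√(L² − h²) (θ in radians; h = 36.346475) = -43.891148

x = 229.9976, dx/dθ = -43.8911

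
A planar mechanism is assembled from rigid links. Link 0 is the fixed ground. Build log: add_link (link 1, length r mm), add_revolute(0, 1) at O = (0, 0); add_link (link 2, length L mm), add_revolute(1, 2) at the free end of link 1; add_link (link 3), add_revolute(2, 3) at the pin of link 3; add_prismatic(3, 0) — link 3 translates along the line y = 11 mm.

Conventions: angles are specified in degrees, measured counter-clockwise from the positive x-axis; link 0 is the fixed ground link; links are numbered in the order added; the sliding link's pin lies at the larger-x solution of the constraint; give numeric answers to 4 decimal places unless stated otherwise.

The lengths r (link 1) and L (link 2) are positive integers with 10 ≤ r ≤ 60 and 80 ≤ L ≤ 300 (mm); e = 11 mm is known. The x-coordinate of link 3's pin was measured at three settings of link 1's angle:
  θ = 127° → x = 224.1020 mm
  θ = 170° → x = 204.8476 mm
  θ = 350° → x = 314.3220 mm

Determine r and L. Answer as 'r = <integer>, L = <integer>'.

constraint per measurement: (x − r cos θ)² + (r sin θ − e)² = L²
subtracting the θ₁ and θ₂ equations cancels the r² and L² terms:
r = (x₁² − x₂²) / (2[(x₁cos θ₁ + e sin θ₁) − (x₂cos θ₂ + e sin θ₂)]) = 56.0001 → r = 56
L² = (x₁ − r cos θ₁)² + (r sin θ₁ − e)² = 67599.9979 → L = 260.0000 → L = 260
check at θ₃=350°: x = 314.3220 (printed 314.3220) ✓

r = 56, L = 260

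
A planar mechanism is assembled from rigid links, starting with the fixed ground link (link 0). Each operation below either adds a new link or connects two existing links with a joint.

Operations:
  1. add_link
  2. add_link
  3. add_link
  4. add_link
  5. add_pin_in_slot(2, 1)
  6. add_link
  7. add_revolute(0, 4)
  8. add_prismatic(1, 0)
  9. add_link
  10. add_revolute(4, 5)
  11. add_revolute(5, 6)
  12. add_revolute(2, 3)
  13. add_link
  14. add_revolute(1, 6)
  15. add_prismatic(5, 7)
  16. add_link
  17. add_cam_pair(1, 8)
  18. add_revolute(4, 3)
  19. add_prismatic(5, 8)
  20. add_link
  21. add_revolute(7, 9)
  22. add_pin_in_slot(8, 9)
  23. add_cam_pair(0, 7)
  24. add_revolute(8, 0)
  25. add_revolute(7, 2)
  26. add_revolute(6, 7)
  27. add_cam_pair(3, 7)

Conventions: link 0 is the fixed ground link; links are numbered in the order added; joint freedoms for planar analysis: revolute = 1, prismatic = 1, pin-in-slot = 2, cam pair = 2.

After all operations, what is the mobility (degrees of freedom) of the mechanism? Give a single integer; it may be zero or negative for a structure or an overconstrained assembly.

link 0 = ground. State L|J1|J2 = 1|0|0
+link1  2|0|0
+link2  3|0|0
+link3  4|0|0
+link4  5|0|0
PS(2,1) f=2→J2  5|0|1
+link5  6|0|1
R(0,4) f=1→J1  6|1|1
P(1,0) f=1→J1  6|2|1
+link6  7|2|1
R(4,5) f=1→J1  7|3|1
R(5,6) f=1→J1  7|4|1
R(2,3) f=1→J1  7|5|1
+link7  8|5|1
R(1,6) f=1→J1  8|6|1
P(5,7) f=1→J1  8|7|1
+link8  9|7|1
C(1,8) f=2→J2  9|7|2
R(4,3) f=1→J1  9|8|2
P(5,8) f=1→J1  9|9|2
+link9  10|9|2
R(7,9) f=1→J1  10|10|2
PS(8,9) f=2→J2  10|10|3
C(0,7) f=2→J2  10|10|4
R(8,0) f=1→J1  10|11|4
R(7,2) f=1→J1  10|12|4
R(6,7) f=1→J1  10|13|4
C(3,7) f=2→J2  10|13|5
M = 3(10−1)−2·13−5 = 27−26−5 = -4

M = -4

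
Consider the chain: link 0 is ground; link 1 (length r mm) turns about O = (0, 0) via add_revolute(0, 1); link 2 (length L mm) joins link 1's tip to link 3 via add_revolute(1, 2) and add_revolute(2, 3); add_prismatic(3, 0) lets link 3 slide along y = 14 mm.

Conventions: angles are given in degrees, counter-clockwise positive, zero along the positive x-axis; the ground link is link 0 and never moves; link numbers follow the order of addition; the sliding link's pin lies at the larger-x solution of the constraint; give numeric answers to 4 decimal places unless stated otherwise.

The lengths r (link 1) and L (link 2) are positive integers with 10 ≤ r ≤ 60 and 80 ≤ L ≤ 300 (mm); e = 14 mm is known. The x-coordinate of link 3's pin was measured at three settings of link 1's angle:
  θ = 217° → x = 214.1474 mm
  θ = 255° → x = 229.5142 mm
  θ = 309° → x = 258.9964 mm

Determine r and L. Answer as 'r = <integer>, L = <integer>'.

constraint per measurement: (x − r cos θ)² + (r sin θ − e)² = L²
subtracting the θ₁ and θ₂ equations cancels the r² and L² terms:
r = (x₁² − x₂²) / (2[(x₁cos θ₁ + e sin θ₁) − (x₂cos θ₂ + e sin θ₂)]) = 32.0001 → r = 32
L² = (x₁ − r cos θ₁)² + (r sin θ₁ − e)² = 58563.9811 → L = 242.0000 → L = 242
check at θ₃=309°: x = 258.9964 (printed 258.9964) ✓

r = 32, L = 242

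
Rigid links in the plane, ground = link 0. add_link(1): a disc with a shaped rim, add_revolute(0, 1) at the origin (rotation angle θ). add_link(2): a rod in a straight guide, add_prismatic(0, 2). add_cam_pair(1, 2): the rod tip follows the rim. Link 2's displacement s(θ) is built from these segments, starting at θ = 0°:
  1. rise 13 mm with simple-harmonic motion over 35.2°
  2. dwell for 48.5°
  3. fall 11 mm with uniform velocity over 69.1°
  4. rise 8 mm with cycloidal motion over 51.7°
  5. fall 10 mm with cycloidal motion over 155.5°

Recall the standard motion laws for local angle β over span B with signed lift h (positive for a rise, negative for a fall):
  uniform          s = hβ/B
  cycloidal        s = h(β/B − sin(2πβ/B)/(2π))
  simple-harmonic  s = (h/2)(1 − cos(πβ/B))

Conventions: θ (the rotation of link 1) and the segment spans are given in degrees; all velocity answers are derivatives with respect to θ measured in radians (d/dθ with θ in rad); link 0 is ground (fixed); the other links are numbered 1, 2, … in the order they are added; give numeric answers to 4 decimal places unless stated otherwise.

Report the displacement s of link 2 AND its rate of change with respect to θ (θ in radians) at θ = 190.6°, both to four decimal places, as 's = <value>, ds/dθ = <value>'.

segment 1 (0° to 35.2°, simple-harmonic, h = 13) is passed completely: s = 0.0000 + (13) = 13.0000
segment 2 (35.2° to 83.7°, dwell): s unchanged at 13.0000
segment 3 (83.7° to 152.8°, uniform, h = -11) is passed completely: s = 13.0000 + (-11) = 2.0000
θ = 190.6° falls in segment 4 (152.8° to 204.5°, cycloidal, h = 8): β = 190.6 − 152.8 = 37.8°, B = 51.7°; Δs = 8·(0.7311 − sin(2π·0.7311)/(2π)) = 7.1134; s = 2.0000 + 7.1134 = 9.1134
velocity in seg [152.8°–204.5°] (cycloidal), θ in radians: β = 37.8° = 0.6597 rad, B = 51.7° = 0.9023 rad; ds/dθ = (h/B)(1 − cos(2πβ/B)) = (8/0.9023)(1 − cos(2π·0.7311)) = 9.913976 mm/rad

s = 9.1134, ds/dθ = 9.9140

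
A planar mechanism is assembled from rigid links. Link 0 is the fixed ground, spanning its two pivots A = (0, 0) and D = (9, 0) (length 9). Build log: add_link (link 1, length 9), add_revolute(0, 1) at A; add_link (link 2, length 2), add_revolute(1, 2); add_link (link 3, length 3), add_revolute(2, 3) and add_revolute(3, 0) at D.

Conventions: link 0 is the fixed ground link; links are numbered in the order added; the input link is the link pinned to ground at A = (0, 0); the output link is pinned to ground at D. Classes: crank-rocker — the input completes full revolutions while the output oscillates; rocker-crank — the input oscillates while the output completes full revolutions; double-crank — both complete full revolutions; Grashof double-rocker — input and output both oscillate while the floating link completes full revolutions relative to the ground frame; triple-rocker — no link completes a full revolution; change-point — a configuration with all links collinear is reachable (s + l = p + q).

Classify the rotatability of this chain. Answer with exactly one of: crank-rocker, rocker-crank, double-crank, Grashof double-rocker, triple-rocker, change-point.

lengths: ground=9, input=9, coupler=2, output=3
sorted: s=2 (shortest), l=9 (longest), p+q=12
s + l = 11 vs p + q = 12
s + l < p + q (Grashof) with shortest = coupler link → Grashof double-rocker

Grashof double-rocker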